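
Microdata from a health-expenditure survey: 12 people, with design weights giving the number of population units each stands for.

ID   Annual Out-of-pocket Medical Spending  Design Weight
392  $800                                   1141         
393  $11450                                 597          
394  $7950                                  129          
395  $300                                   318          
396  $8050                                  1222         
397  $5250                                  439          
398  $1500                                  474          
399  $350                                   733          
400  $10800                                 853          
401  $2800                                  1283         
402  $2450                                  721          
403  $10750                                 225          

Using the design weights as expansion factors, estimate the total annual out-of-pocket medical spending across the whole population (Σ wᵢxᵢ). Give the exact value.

Weighted total = 800×1141 + 11450×597 + 7950×129 + 300×318 + 8050×1222 + 5250×439 + 1500×474 + 350×733 + 10800×853 + 2800×1283 + 2450×721 + 10750×225
  = 912800 + 6835650 + 1025550 + 95400 + 9837100 + 2304750 + 711000 + 256550 + 9212400 + 3592400 + 1766450 + 2418750 = 38968800

38968800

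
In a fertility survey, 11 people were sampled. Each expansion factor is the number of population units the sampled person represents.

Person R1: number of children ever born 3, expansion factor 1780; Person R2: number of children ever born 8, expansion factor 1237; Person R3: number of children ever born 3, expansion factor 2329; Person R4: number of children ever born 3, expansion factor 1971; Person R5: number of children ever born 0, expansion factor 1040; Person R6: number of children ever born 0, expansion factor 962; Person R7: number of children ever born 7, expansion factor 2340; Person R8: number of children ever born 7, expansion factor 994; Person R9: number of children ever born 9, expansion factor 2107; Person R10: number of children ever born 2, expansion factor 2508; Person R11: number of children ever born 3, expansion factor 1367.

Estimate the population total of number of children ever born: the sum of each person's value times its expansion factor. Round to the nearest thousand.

80000

Weighted total = 3×1780 + 8×1237 + 3×2329 + 3×1971 + 0×1040 + 0×962 + 7×2340 + 7×994 + 9×2107 + 2×2508 + 3×1367
  = 5340 + 9896 + 6987 + 5913 + 0 + 0 + 16380 + 6958 + 18963 + 5016 + 4101 = 79554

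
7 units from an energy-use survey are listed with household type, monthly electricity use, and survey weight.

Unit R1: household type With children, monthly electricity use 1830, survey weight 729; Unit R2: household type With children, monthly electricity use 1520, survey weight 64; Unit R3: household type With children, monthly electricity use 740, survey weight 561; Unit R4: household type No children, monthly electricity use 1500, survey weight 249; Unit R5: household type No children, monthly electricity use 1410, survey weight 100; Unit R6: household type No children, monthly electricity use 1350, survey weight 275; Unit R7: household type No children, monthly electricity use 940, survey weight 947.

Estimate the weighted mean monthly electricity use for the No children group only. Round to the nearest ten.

No children rows: R4, R5, R6, R7
Weighted sum = 1500×249 + 1410×100 + 1350×275 + 940×947
  = 373500 + 141000 + 371250 + 890180 = 1775930
Sum of weights = 249 + 100 + 275 + 947 = 1571
Weighted mean = 1775930 / 1571 = 1130.4456

1130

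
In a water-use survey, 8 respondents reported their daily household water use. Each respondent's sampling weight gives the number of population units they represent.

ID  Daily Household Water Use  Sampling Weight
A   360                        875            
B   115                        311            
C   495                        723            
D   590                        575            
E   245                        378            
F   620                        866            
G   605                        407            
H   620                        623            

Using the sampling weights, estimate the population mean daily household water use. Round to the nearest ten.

Weighted sum = 360×875 + 115×311 + 495×723 + 590×575 + 245×378 + 620×866 + 605×407 + 620×623
  = 315000 + 35765 + 357885 + 339250 + 92610 + 536920 + 246235 + 386260 = 2309925
Sum of weights = 875 + 311 + 723 + 575 + 378 + 866 + 407 + 623 = 4758
Weighted mean = 2309925 / 4758 = 485.48235

490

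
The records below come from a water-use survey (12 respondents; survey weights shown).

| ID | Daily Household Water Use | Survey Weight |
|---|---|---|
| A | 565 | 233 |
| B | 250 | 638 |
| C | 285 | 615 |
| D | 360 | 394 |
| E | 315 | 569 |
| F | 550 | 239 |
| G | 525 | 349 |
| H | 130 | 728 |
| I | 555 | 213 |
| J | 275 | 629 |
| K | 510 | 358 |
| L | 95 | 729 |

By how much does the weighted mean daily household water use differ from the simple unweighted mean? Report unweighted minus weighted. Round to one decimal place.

62.4

Unweighted sum = 565 + 250 + 285 + 360 + 315 + 550 + 525 + 130 + 555 + 275 + 510 + 95 = 4415
Unweighted mean = 4415 / 12 = 367.91667
Weighted sum = 565×233 + 250×638 + 285×615 + 360×394 + 315×569 + 550×239 + 525×349 + 130×728 + 555×213 + 275×629 + 510×358 + 95×729
  = 131645 + 159500 + 175275 + 141840 + 179235 + 131450 + 183225 + 94640 + 118215 + 172975 + 182580 + 69255 = 1739835
Sum of weights = 5694
Weighted mean = 1739835 / 5694 = 305.55585
Difference (unweighted minus weighted) = 62.360818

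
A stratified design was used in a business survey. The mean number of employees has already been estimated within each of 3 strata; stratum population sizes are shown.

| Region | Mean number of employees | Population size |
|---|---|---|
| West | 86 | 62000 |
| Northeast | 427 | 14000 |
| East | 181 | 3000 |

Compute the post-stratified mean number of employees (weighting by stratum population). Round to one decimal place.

150.0

Σ Nₕ·x̄ₕ = 86×62000 + 427×14000 + 181×3000
  = 5332000 + 5978000 + 543000 = 11853000
Σ Nₕ = 62000 + 14000 + 3000 = 79000
Overall mean = 11853000 / 79000 = 150.03797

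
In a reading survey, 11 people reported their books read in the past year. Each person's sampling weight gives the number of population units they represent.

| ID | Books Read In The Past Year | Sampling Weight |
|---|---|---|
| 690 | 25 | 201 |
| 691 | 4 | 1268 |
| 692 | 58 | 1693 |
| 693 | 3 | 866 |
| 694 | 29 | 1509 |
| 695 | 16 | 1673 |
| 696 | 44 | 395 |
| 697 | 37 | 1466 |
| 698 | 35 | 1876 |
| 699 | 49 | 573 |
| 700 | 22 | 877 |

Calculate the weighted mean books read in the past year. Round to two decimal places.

Weighted sum = 25×201 + 4×1268 + 58×1693 + 3×866 + 29×1509 + 16×1673 + 44×395 + 37×1466 + 35×1876 + 49×573 + 22×877
  = 5025 + 5072 + 98194 + 2598 + 43761 + 26768 + 17380 + 54242 + 65660 + 28077 + 19294 = 366071
Sum of weights = 201 + 1268 + 1693 + 866 + 1509 + 1673 + 395 + 1466 + 1876 + 573 + 877 = 12397
Weighted mean = 366071 / 12397 = 29.528999

29.53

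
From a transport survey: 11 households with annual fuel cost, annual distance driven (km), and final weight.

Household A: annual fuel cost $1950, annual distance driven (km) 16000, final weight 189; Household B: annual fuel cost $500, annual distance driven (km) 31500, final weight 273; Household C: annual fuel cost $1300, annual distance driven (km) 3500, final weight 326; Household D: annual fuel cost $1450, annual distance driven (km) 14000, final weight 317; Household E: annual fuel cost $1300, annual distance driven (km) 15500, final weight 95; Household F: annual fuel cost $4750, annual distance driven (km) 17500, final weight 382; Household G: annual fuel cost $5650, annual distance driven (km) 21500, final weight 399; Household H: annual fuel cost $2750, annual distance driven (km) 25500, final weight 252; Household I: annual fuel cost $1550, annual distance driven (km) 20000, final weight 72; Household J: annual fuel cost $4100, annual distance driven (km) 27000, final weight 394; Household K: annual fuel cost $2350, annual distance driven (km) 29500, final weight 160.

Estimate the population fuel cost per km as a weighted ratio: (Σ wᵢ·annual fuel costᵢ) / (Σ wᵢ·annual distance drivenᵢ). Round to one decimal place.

Σ wᵢ·y = 1950×189 + 500×273 + 1300×326 + 1450×317 + 1300×95 + 4750×382 + 5650×399 + 2750×252 + 1550×72 + 4100×394 + 2350×160
  = 368550 + 136500 + 423800 + 459650 + 123500 + 1814500 + 2254350 + 693000 + 111600 + 1615400 + 376000 = 8376850
Σ wᵢ·x = 16000×189 + 31500×273 + 3500×326 + 14000×317 + 15500×95 + 17500×382 + 21500×399 + 25500×252 + 20000×72 + 27000×394 + 29500×160
  = 57162500
Ratio = 8376850 / 57162500 = 0.1465445

0.1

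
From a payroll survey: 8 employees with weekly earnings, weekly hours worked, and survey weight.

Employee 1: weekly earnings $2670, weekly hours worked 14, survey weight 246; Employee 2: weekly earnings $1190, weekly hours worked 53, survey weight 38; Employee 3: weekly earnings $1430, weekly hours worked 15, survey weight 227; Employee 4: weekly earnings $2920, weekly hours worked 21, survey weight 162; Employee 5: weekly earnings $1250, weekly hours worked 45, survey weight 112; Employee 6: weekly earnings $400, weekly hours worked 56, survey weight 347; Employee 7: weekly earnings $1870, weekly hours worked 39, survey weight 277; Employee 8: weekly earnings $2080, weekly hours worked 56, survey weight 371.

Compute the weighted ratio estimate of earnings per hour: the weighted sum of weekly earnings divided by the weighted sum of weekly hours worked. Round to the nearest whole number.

Σ wᵢ·y = 2670×246 + 1190×38 + 1430×227 + 2920×162 + 1250×112 + 400×347 + 1870×277 + 2080×371
  = 3068160
Σ wᵢ·x = 14×246 + 53×38 + 15×227 + 21×162 + 45×112 + 56×347 + 39×277 + 56×371
  = 68316
Ratio = 3068160 / 68316 = 44.911295

45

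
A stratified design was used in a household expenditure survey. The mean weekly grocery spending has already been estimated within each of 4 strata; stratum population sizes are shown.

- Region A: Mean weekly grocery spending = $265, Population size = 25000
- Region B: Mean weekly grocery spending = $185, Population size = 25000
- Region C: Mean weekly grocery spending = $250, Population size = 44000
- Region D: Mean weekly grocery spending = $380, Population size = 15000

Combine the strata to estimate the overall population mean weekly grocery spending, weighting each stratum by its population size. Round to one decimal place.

256.4

Σ Nₕ·x̄ₕ = 265×25000 + 185×25000 + 250×44000 + 380×15000
  = 6625000 + 4625000 + 11000000 + 5700000 = 27950000
Σ Nₕ = 25000 + 25000 + 44000 + 15000 = 109000
Overall mean = 27950000 / 109000 = 256.42202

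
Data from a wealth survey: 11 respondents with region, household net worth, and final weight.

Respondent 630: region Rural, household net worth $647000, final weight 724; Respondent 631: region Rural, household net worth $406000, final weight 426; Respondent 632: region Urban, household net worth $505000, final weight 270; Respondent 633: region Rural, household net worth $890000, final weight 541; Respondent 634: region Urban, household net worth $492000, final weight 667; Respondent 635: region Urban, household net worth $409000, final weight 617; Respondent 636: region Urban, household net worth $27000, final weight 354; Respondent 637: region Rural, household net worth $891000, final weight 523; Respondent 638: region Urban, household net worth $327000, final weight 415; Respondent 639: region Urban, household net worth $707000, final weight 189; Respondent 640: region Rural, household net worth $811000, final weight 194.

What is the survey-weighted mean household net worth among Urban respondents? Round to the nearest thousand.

Urban rows: 632, 634, 635, 636, 638, 639
Weighted sum = 995753000
Sum of weights = 270 + 667 + 617 + 354 + 415 + 189 = 2512
Weighted mean = 995753000 / 2512 = 396398.49

396000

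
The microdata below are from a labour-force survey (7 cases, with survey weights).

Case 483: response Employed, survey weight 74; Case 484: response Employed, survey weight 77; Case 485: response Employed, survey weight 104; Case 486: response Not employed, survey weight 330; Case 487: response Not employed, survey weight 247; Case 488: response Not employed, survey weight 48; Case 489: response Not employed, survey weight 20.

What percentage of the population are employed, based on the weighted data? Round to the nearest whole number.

Sum of weights for 'Employed' = 74 + 77 + 104 = 255
Total weight = 900
Weighted proportion = 255 / 900 = 0.28333333 → 28.333333%

28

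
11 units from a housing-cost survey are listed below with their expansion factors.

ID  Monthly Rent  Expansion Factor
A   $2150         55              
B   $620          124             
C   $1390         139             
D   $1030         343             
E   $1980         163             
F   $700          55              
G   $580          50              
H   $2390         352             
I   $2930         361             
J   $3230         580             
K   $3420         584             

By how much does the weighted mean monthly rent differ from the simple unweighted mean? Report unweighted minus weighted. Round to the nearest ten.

-600

Unweighted sum = 2150 + 620 + 1390 + 1030 + 1980 + 700 + 580 + 2390 + 2930 + 3230 + 3420 = 20420
Unweighted mean = 20420 / 11 = 1856.3636
Weighted sum = 6901560
Sum of weights = 2806
Weighted mean = 6901560 / 2806 = 2459.5723
Difference (unweighted minus weighted) = -603.20871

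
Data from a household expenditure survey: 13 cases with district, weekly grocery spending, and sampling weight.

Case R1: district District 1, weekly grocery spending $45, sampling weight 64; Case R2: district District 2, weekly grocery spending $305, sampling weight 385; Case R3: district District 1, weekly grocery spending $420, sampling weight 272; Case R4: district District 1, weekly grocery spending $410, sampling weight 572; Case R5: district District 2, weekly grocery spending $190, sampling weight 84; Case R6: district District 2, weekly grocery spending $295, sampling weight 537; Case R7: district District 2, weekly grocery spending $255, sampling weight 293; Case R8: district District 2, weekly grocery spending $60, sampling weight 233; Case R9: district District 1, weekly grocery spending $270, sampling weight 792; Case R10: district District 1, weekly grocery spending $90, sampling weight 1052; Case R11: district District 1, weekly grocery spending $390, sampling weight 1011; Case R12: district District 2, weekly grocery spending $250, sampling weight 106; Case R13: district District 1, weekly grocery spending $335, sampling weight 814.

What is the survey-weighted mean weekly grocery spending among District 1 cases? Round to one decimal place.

District 1 rows: R1, R3, R4, R9, R10, R11, R13
Weighted sum = 1327140
Sum of weights = 4577
Weighted mean = 1327140 / 4577 = 289.95849

290.0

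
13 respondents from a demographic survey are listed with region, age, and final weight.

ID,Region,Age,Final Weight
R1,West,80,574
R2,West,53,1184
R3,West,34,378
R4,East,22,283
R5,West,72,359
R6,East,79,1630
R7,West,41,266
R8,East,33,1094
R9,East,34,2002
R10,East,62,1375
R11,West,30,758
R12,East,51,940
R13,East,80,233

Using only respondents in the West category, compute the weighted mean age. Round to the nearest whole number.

51

West rows: R1, R2, R3, R5, R7, R11
Weighted sum = 80×574 + 53×1184 + 34×378 + 72×359 + 41×266 + 30×758
  = 45920 + 62752 + 12852 + 25848 + 10906 + 22740 = 181018
Sum of weights = 574 + 1184 + 378 + 359 + 266 + 758 = 3519
Weighted mean = 181018 / 3519 = 51.440182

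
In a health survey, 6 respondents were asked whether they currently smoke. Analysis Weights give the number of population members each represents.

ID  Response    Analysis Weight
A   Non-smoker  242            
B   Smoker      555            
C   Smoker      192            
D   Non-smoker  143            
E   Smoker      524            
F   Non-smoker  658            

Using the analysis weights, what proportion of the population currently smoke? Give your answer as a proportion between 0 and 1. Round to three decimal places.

0.549

Sum of weights for 'Smoker' = 555 + 192 + 524 = 1271
Total weight = 242 + 555 + 192 + 143 + 524 + 658 = 2314
Weighted proportion = 1271 / 2314 = 0.54926534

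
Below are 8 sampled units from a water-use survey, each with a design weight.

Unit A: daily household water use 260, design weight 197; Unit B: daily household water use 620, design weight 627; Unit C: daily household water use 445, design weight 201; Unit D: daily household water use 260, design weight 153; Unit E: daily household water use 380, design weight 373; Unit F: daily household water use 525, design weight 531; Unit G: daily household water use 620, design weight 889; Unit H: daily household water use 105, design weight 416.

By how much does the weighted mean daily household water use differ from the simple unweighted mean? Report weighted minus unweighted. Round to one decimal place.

66.0

Unweighted sum = 260 + 620 + 445 + 260 + 380 + 525 + 620 + 105 = 3215
Unweighted mean = 3215 / 8 = 401.875
Weighted sum = 260×197 + 620×627 + 445×201 + 260×153 + 380×373 + 525×531 + 620×889 + 105×416
  = 51220 + 388740 + 89445 + 39780 + 141740 + 278775 + 551180 + 43680 = 1584560
Sum of weights = 3387
Weighted mean = 1584560 / 3387 = 467.83584
Difference (weighted minus unweighted) = 65.960843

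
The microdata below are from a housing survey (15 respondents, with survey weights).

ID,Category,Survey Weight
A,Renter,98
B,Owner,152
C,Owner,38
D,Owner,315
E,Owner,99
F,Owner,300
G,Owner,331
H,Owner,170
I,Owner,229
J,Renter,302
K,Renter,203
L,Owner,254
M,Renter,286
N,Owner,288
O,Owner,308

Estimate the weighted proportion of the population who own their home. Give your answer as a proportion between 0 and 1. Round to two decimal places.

Sum of weights for 'Owner' = 152 + 38 + 315 + 99 + 300 + 331 + 170 + 229 + 254 + 288 + 308 = 2484
Total weight = 3373
Weighted proportion = 2484 / 3373 = 0.73643641

0.74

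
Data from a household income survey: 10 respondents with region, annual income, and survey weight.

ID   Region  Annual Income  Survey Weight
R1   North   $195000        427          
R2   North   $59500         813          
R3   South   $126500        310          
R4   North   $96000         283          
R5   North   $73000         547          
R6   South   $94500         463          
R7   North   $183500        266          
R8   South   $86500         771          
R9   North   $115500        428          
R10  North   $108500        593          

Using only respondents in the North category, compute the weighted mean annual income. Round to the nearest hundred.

North rows: R1, R2, R4, R5, R7, R9, R10
Weighted sum = 361323000
Sum of weights = 427 + 813 + 283 + 547 + 266 + 428 + 593 = 3357
Weighted mean = 361323000 / 3357 = 107632.71

107600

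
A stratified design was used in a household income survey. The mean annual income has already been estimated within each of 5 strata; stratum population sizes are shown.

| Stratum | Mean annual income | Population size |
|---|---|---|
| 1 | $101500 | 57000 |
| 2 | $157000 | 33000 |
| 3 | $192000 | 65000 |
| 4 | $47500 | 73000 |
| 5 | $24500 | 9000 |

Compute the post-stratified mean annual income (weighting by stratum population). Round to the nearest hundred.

114500

Σ Nₕ·x̄ₕ = 101500×57000 + 157000×33000 + 192000×65000 + 47500×73000 + 24500×9000
  = 5785500000 + 5181000000 + 12480000000 + 3467500000 + 220500000 = 27134500000
Σ Nₕ = 57000 + 33000 + 65000 + 73000 + 9000 = 237000
Overall mean = 27134500000 / 237000 = 114491.56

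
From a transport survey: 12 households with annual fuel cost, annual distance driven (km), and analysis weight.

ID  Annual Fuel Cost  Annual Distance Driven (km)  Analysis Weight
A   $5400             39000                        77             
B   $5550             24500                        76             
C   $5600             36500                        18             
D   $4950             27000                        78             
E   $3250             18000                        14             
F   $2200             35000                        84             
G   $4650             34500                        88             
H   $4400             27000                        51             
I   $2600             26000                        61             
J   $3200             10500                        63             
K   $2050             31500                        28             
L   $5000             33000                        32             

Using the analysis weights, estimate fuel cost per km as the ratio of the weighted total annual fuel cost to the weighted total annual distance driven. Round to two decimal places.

0.14

Σ wᵢ·y = 5400×77 + 5550×76 + 5600×18 + 4950×78 + 3250×14 + 2200×84 + 4650×88 + 4400×51 + 2600×61 + 3200×63 + 2050×28 + 5000×32
  = 2766000
Σ wᵢ·x = 39000×77 + 24500×76 + 36500×18 + 27000×78 + 18000×14 + 35000×84 + 34500×88 + 27000×51 + 26000×61 + 10500×63 + 31500×28 + 33000×32
  = 3003000 + 1862000 + 657000 + 2106000 + 252000 + 2940000 + 3036000 + 1377000 + 1586000 + 661500 + 882000 + 1056000 = 19418500
Ratio = 2766000 / 19418500 = 0.14244149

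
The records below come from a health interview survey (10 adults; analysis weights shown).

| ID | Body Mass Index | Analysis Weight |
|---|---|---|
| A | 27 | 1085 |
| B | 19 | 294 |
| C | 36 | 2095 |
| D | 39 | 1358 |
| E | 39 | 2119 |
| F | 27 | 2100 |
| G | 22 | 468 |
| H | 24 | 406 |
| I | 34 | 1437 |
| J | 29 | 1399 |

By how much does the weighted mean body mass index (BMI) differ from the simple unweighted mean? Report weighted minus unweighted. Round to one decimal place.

Unweighted sum = 27 + 19 + 36 + 39 + 39 + 27 + 22 + 24 + 34 + 29 = 296
Unweighted mean = 296 / 10 = 29.6
Weighted sum = 27×1085 + 19×294 + 36×2095 + 39×1358 + 39×2119 + 27×2100 + 22×468 + 24×406 + 34×1437 + 29×1399
  = 29295 + 5586 + 75420 + 52962 + 82641 + 56700 + 10296 + 9744 + 48858 + 40571 = 412073
Sum of weights = 1085 + 294 + 2095 + 1358 + 2119 + 2100 + 468 + 406 + 1437 + 1399 = 12761
Weighted mean = 412073 / 12761 = 32.291592
Difference (weighted minus unweighted) = 2.6915916

2.7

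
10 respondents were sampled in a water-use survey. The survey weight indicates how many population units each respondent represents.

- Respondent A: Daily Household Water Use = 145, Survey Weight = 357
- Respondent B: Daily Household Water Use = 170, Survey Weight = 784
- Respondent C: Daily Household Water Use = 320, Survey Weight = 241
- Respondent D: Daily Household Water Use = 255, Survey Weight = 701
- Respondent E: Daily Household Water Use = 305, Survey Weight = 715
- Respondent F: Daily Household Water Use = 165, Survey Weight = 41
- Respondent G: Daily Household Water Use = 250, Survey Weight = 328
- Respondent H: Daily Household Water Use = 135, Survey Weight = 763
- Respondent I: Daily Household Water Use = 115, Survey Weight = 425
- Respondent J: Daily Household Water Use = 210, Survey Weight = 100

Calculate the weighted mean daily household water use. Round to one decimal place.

Weighted sum = 145×357 + 170×784 + 320×241 + 255×701 + 305×715 + 165×41 + 250×328 + 135×763 + 115×425 + 210×100
  = 51765 + 133280 + 77120 + 178755 + 218075 + 6765 + 82000 + 103005 + 48875 + 21000 = 920640
Sum of weights = 4455
Weighted mean = 920640 / 4455 = 206.6532

206.7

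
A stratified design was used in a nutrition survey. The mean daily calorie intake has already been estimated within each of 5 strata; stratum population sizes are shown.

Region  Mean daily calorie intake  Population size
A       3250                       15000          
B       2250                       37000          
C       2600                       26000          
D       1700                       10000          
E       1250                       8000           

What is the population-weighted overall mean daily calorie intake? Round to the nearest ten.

2360

Σ Nₕ·x̄ₕ = 3250×15000 + 2250×37000 + 2600×26000 + 1700×10000 + 1250×8000
  = 226600000
Σ Nₕ = 96000
Overall mean = 226600000 / 96000 = 2360.4167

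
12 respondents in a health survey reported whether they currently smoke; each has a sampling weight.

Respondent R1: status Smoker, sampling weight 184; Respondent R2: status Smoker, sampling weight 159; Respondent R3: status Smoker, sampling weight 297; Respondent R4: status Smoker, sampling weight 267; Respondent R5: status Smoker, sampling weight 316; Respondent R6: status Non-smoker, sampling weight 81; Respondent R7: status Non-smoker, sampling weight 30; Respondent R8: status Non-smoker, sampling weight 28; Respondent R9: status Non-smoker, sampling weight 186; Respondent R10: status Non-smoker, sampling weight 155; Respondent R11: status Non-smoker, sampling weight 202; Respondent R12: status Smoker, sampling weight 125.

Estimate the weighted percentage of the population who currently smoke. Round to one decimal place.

Sum of weights for 'Smoker' = 184 + 159 + 297 + 267 + 316 + 125 = 1348
Total weight = 184 + 159 + 297 + 267 + 316 + 81 + 30 + 28 + 186 + 155 + 202 + 125 = 2030
Weighted proportion = 1348 / 2030 = 0.66403941 → 66.403941%

66.4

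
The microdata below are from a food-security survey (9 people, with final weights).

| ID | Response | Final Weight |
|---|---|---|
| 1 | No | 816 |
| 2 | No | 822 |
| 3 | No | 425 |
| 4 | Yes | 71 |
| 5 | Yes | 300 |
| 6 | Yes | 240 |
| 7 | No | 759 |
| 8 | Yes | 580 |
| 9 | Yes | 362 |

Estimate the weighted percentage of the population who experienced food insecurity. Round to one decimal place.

Sum of weights for 'Yes' = 71 + 300 + 240 + 580 + 362 = 1553
Total weight = 816 + 822 + 425 + 71 + 300 + 240 + 759 + 580 + 362 = 4375
Weighted proportion = 1553 / 4375 = 0.35497143 → 35.497143%

35.5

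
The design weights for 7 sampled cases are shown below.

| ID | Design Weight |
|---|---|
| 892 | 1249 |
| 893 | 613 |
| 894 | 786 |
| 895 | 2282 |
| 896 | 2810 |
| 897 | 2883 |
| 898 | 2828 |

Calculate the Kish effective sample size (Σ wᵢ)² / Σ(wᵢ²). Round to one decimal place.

5.7

Σ wᵢ = 1249 + 613 + 786 + 2282 + 2810 + 2883 + 2828 = 13451
Σ wᵢ² = 1560001 + 375769 + 617796 + 5207524 + 7896100 + 8311689 + 7997584 = 31966463
n_eff = 13451² / 31966463 = 180929401 / 31966463 = 5.6599756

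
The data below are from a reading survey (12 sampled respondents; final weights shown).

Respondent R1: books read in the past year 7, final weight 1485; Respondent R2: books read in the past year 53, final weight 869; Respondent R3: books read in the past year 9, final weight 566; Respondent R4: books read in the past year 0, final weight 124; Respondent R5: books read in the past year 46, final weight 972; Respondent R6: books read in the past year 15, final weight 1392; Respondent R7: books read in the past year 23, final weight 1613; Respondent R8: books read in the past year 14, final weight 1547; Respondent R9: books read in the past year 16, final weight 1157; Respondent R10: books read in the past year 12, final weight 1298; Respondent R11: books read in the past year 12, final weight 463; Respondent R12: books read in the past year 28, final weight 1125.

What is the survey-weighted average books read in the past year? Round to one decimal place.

20.4

Weighted sum = 7×1485 + 53×869 + 9×566 + 0×124 + 46×972 + 15×1392 + 23×1613 + 14×1547 + 16×1157 + 12×1298 + 12×463 + 28×1125
  = 257039
Sum of weights = 1485 + 869 + 566 + 124 + 972 + 1392 + 1613 + 1547 + 1157 + 1298 + 463 + 1125 = 12611
Weighted mean = 257039 / 12611 = 20.382127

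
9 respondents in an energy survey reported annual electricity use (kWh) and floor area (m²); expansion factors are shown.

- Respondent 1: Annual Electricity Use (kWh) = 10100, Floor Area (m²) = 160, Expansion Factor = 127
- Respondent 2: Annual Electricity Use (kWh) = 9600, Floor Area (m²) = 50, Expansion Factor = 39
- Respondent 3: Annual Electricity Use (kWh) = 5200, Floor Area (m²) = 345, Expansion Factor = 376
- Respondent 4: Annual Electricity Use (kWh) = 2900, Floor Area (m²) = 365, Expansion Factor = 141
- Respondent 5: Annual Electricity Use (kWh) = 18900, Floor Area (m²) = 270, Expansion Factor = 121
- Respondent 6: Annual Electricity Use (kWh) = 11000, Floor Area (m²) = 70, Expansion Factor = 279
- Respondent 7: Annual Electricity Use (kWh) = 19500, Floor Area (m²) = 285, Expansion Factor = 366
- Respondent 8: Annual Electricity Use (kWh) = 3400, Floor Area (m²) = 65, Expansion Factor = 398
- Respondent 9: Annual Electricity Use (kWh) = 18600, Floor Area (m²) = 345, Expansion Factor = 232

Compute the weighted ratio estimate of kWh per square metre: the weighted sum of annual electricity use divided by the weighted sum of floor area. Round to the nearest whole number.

48

Σ wᵢ·y = 10100×127 + 9600×39 + 5200×376 + 2900×141 + 18900×121 + 11000×279 + 19500×366 + 3400×398 + 18600×232
  = 1282700 + 374400 + 1955200 + 408900 + 2286900 + 3069000 + 7137000 + 1353200 + 4315200 = 22182500
Σ wᵢ·x = 465875
Ratio = 22182500 / 465875 = 47.614704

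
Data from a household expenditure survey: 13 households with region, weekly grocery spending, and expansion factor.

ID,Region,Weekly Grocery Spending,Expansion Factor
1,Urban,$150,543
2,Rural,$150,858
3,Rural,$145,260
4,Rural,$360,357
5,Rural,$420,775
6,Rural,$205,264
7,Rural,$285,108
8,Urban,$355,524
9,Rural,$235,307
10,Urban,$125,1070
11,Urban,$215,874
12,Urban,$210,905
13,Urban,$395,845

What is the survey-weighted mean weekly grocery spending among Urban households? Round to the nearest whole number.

234

Urban rows: 1, 8, 10, 11, 12, 13
Weighted sum = 150×543 + 355×524 + 125×1070 + 215×874 + 210×905 + 395×845
  = 1112955
Sum of weights = 543 + 524 + 1070 + 874 + 905 + 845 = 4761
Weighted mean = 1112955 / 4761 = 233.76497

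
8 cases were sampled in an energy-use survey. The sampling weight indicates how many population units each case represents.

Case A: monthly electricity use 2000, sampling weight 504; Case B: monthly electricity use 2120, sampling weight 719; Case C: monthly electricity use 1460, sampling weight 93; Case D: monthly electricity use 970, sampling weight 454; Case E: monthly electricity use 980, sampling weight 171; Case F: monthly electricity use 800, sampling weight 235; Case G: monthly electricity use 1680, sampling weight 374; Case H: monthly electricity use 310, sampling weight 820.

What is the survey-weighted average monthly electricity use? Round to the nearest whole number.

Weighted sum = 2000×504 + 2120×719 + 1460×93 + 970×454 + 980×171 + 800×235 + 1680×374 + 310×820
  = 1008000 + 1524280 + 135780 + 440380 + 167580 + 188000 + 628320 + 254200 = 4346540
Sum of weights = 504 + 719 + 93 + 454 + 171 + 235 + 374 + 820 = 3370
Weighted mean = 4346540 / 3370 = 1289.7745

1290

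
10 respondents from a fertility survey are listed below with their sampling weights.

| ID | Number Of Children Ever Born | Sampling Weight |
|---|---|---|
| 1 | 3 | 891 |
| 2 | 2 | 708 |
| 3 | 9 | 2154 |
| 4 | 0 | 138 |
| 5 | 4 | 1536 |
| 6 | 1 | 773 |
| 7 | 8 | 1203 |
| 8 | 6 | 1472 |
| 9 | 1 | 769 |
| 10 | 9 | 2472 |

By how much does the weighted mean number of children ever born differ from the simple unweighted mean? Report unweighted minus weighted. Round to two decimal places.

-1.63

Unweighted sum = 3 + 2 + 9 + 0 + 4 + 1 + 8 + 6 + 1 + 9 = 43
Unweighted mean = 43 / 10 = 4.3
Weighted sum = 3×891 + 2×708 + 9×2154 + 0×138 + 4×1536 + 1×773 + 8×1203 + 6×1472 + 1×769 + 9×2472
  = 2673 + 1416 + 19386 + 0 + 6144 + 773 + 9624 + 8832 + 769 + 22248 = 71865
Sum of weights = 891 + 708 + 2154 + 138 + 1536 + 773 + 1203 + 1472 + 769 + 2472 = 12116
Weighted mean = 71865 / 12116 = 5.931413
Difference (unweighted minus weighted) = -1.631413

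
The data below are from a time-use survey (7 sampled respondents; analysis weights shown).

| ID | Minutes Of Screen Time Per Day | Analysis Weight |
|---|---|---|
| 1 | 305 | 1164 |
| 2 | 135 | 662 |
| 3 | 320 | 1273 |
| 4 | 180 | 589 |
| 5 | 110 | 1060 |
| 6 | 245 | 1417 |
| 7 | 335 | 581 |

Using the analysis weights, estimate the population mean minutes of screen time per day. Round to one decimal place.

239.6

Weighted sum = 305×1164 + 135×662 + 320×1273 + 180×589 + 110×1060 + 245×1417 + 335×581
  = 355020 + 89370 + 407360 + 106020 + 116600 + 347165 + 194635 = 1616170
Sum of weights = 6746
Weighted mean = 1616170 / 6746 = 239.57456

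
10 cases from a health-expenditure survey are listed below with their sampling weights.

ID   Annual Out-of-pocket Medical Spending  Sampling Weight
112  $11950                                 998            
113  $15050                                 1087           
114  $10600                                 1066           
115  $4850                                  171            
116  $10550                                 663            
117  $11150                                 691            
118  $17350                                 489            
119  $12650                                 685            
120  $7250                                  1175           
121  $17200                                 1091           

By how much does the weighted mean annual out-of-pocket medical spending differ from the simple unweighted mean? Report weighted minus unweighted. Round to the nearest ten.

410

Unweighted sum = 11950 + 15050 + 10600 + 4850 + 10550 + 11150 + 17350 + 12650 + 7250 + 17200 = 118600
Unweighted mean = 118600 / 10 = 11860
Weighted sum = 99547050
Sum of weights = 998 + 1087 + 1066 + 171 + 663 + 691 + 489 + 685 + 1175 + 1091 = 8116
Weighted mean = 99547050 / 8116 = 12265.531
Difference (weighted minus unweighted) = 405.53105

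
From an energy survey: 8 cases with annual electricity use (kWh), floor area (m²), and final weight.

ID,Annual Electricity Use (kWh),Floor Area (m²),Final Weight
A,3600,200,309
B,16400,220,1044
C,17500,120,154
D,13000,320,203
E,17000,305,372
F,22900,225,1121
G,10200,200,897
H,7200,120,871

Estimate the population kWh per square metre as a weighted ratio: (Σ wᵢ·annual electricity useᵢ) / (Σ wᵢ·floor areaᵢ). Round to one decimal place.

69.3

Σ wᵢ·y = 3600×309 + 16400×1044 + 17500×154 + 13000×203 + 17000×372 + 22900×1121 + 10200×897 + 7200×871
  = 1112400 + 17121600 + 2695000 + 2639000 + 6324000 + 25670900 + 9149400 + 6271200 = 70983500
Σ wᵢ·x = 200×309 + 220×1044 + 120×154 + 320×203 + 305×372 + 225×1121 + 200×897 + 120×871
  = 61800 + 229680 + 18480 + 64960 + 113460 + 252225 + 179400 + 104520 = 1024525
Ratio = 70983500 / 1024525 = 69.284302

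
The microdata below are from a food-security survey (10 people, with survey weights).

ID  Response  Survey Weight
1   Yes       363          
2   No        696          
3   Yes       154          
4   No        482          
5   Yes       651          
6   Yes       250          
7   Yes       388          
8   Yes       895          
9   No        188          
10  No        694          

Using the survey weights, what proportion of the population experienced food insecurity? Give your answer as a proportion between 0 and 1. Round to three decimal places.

0.567

Sum of weights for 'Yes' = 363 + 154 + 651 + 250 + 388 + 895 = 2701
Total weight = 363 + 696 + 154 + 482 + 651 + 250 + 388 + 895 + 188 + 694 = 4761
Weighted proportion = 2701 / 4761 = 0.56731779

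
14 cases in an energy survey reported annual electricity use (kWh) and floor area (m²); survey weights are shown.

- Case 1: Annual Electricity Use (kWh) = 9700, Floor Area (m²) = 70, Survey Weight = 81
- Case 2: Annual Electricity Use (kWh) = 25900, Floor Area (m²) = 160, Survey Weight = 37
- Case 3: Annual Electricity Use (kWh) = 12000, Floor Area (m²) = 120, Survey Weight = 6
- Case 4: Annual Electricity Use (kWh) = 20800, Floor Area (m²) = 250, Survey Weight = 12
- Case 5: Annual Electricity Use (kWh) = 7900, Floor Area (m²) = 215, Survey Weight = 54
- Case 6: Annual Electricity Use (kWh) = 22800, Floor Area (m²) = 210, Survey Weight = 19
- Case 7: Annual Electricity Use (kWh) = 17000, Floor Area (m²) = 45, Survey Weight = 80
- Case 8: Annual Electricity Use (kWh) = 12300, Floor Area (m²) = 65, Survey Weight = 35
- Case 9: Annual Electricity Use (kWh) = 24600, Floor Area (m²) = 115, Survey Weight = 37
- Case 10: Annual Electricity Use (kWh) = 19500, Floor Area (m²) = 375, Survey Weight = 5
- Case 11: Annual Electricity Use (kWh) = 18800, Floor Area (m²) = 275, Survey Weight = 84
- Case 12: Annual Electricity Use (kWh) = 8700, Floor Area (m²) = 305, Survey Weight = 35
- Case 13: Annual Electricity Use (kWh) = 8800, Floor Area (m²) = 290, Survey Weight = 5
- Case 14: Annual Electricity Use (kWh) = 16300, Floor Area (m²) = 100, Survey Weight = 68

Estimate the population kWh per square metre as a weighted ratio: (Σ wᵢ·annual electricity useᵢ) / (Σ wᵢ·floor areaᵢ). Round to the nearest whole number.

103

Σ wᵢ·y = 8759700
Σ wᵢ·x = 84940
Ratio = 8759700 / 84940 = 103.12809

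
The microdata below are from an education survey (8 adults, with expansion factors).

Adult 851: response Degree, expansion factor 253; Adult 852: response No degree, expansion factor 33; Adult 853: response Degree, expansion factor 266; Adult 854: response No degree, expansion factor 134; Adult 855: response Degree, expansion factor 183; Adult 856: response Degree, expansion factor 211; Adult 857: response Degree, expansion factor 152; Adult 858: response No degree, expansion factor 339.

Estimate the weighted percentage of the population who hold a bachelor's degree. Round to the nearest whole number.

Sum of weights for 'Degree' = 253 + 266 + 183 + 211 + 152 = 1065
Total weight = 253 + 33 + 266 + 134 + 183 + 211 + 152 + 339 = 1571
Weighted proportion = 1065 / 1571 = 0.67791216 → 67.791216%

68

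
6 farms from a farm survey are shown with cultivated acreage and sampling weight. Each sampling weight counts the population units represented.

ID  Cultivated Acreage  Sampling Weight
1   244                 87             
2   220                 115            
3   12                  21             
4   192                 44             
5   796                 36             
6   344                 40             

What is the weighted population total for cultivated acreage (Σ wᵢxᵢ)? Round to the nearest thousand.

Weighted total = 244×87 + 220×115 + 12×21 + 192×44 + 796×36 + 344×40
  = 97644

98000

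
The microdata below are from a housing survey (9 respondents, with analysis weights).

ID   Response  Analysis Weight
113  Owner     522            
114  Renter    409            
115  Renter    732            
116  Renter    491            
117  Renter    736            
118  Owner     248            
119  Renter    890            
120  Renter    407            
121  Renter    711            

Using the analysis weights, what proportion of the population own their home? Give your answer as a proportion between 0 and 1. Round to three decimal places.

0.150

Sum of weights for 'Owner' = 522 + 248 = 770
Total weight = 522 + 409 + 732 + 491 + 736 + 248 + 890 + 407 + 711 = 5146
Weighted proportion = 770 / 5146 = 0.14963078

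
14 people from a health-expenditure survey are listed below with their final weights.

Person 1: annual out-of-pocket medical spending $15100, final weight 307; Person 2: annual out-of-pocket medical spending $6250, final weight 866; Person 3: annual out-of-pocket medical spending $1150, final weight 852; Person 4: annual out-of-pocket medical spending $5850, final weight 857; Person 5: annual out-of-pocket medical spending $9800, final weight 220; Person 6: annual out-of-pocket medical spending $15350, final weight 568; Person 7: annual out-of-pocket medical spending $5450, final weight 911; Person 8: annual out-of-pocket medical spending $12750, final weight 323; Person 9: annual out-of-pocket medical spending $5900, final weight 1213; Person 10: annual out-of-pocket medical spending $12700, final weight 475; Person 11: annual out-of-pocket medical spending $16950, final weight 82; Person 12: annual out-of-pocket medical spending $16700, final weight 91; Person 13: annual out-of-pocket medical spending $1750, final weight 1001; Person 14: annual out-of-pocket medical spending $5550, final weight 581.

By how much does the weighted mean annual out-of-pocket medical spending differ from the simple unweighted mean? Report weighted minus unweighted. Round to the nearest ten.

-2540

Unweighted sum = 131250
Unweighted mean = 131250 / 14 = 9375
Weighted sum = 57074550
Sum of weights = 8347
Weighted mean = 57074550 / 8347 = 6837.7321
Difference (weighted minus unweighted) = -2537.2679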